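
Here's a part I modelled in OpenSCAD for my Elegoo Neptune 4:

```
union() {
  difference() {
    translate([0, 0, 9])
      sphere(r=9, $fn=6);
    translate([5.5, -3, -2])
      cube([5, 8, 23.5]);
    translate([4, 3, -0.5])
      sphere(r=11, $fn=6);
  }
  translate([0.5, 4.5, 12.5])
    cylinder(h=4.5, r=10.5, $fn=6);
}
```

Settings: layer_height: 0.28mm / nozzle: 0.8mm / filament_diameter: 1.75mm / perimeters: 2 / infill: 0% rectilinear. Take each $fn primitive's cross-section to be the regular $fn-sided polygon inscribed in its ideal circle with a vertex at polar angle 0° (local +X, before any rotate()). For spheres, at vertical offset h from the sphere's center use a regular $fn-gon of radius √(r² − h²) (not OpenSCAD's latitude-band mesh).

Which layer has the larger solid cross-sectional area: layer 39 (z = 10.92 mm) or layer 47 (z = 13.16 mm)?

Layer 39 (z = 10.92): the r=9 sphere contributes a regular 6-gon of circumradius √(9²−1.92²) = 8.793 (area = (6/2)·8.793²·sin(360°/6) = 200.87 mm²); the 5×8 cube at (5.5, -3) contributes its full rectangle (area 40.00 mm²); the sphere at (4, 3) is absent (|z−center|=11.420 > r=11); Taking the first minus the rest: starting from the r=9 sphere (200.87 mm²), the 5×8 cube at (5.5, -3) partially overlaps it — only the 16.53 mm² overlap (of its 40.00 mm²) is removed, clipping the outline — area = 184.34 mm²; the cylinder at (0.5, 4.5) is absent (z outside [12.5, 17]); Combining (union): only the result so far is present, so the union is just that shape — area = 184.34 mm². So its area = 184.34 mm². Layer 47 (z = 13.16): the r=9 sphere slices to a regular 6-gon of circumradius 7.981 (√(r²−h²) with h=4.16 from center) (area = (6/2)·7.981²·sin(360°/6) = 165.48 mm²); the cube at (5.5, -3) is present — its section is the full 5×8 rectangle (area 40.00 mm²); the sphere at (4, 3) is absent (|z−center|=13.660 > r=11); Taking the first minus the rest: starting from the r=9 sphere (165.48 mm²), the 5×8 cube at (5.5, -3) partially overlaps it — only the 10.17 mm² overlap (of its 40.00 mm²) is removed, clipping the outline — area = 155.31 mm²; the r=10.5 cylinder at (0.5, 4.5) gives a regular 6-gon of circumradius 10.5 (constant along its height) (area = (6/2)·10.500²·sin(360°/6) = 286.44 mm²); Taking the union: the regions partially overlap — summed areas 441.75 mm² minus the doubly-counted overlap 130.90 mm² gives 310.85 mm² — area = 310.85 mm². So its area = 310.85 mm². Layer 47 is larger (310.85 vs 184.34 mm²).

layer 47 (z = 13.16 mm)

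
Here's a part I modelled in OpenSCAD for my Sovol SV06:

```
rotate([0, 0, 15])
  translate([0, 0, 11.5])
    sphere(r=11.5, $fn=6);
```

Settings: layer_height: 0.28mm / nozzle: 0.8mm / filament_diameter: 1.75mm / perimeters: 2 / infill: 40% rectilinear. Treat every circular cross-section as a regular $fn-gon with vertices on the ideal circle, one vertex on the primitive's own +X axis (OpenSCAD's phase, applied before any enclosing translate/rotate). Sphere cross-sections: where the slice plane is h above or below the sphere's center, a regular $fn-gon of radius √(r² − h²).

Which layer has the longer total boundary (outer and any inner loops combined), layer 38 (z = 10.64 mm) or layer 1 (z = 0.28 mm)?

layer 38 (z = 10.64 mm)

Layer 38 (z = 10.64): the sphere: section is a regular 6-gon, circumradius = √(r²−h²) = √(11.5²−0.86²) = 11.468 (perimeter = 2·6·11.468·sin(180°/6) = 68.81 mm); (rotated 15° about Z; rotation is an isometry so areas/perimeters/island counts are preserved). So its perimeter = 68.81 mm. Layer 1 (z = 0.28): the r=11.5 sphere slices to a regular 6-gon of circumradius 2.522 (√(r²−h²) with h=11.22 from center) (perimeter = 2·6·2.522·sin(180°/6) = 15.13 mm); (whole slice rotated 15° about Z — lengths, areas and connectivity unchanged). So its perimeter = 15.13 mm. Layer 38 is larger (68.81 vs 15.13 mm).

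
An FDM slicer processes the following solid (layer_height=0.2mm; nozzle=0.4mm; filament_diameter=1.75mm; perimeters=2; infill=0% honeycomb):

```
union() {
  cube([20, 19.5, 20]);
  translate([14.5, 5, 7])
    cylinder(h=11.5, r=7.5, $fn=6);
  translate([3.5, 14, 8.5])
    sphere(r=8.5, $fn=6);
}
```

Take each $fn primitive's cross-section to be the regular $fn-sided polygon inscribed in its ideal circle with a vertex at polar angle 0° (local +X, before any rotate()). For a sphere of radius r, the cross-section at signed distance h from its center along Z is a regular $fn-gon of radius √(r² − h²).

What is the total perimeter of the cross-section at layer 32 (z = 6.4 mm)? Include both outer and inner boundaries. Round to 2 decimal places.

At z = 6.4 mm: the 20×19.5 cube contributes its full rectangle (perimeter 79.00 mm); the cylinder at (14.5, 5) is absent (z outside [7, 18.5]); the sphere at (3.5, 14): section is a regular 6-gon, circumradius = √(r²−h²) = √(8.5²−2.1²) = 8.237 (perimeter = 2·6·8.237·sin(180°/6) = 49.42 mm); Merging all regions: the regions partially overlap (shared area 124.85 mm²), so the edge portions inside another operand are dropped and the merged outline is re-measured after clipping — boundary = 85.02 mm. Overall, the cross-section is a single solid region. Total boundary length (outer) = 85.02 mm.

85.02 mm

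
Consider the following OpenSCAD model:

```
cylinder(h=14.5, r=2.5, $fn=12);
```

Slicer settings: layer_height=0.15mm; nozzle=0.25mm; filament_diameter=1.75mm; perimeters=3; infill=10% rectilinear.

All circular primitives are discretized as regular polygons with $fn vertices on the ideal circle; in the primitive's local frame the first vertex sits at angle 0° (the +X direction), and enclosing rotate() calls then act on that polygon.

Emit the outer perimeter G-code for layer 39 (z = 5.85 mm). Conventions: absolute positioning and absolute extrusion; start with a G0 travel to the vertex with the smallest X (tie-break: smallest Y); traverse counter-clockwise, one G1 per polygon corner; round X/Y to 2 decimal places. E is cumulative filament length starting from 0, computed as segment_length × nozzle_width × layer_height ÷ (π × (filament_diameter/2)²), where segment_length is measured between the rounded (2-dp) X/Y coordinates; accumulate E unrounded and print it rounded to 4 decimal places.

G0 X-2.50 Y0.00 Z5.85
G1 X-2.17 Y-1.25 E0.0202
G1 X-1.25 Y-2.17 E0.0404
G1 X0.00 Y-2.50 E0.0606
G1 X1.25 Y-2.17 E0.0808
G1 X2.17 Y-1.25 E0.1010
G1 X2.50 Y0.00 E0.1212
G1 X2.17 Y1.25 E0.1413
G1 X1.25 Y2.17 E0.1616
G1 X0.00 Y2.50 E0.1818
G1 X-1.25 Y2.17 E0.2019
G1 X-2.17 Y1.25 E0.2222
G1 X-2.50 Y0.00 E0.2424

At z = 5.85 mm: the r=2.5 cylinder gives a regular 12-gon of circumradius 2.5 (constant along its height). The outline is a single polygon with 12 vertices. Extrusion per mm of travel: 0.25 × 0.15 / (π × 0.875²) = 0.015591. Accumulating E over each segment gives final E = 0.2424.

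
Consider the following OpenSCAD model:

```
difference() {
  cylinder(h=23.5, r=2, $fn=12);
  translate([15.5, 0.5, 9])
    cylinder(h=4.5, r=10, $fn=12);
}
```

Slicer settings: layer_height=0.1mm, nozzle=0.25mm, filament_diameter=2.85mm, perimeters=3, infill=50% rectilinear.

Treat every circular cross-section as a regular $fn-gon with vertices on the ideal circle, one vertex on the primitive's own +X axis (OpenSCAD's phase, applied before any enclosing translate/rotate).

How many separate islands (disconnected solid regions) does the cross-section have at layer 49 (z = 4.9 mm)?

1

At z = 4.9 mm: the cylinder: section is a regular 12-gon, circumradius r=2; the cylinder at (15.5, 0.5) does not reach this height (z outside [9, 13.5]); Subtracting the remaining from the first: none of the subtracted shapes is present at this height, so the r=2 cylinder is unchanged — 1 connected region. Overall, the cross-section is a single solid region. Island count = 1.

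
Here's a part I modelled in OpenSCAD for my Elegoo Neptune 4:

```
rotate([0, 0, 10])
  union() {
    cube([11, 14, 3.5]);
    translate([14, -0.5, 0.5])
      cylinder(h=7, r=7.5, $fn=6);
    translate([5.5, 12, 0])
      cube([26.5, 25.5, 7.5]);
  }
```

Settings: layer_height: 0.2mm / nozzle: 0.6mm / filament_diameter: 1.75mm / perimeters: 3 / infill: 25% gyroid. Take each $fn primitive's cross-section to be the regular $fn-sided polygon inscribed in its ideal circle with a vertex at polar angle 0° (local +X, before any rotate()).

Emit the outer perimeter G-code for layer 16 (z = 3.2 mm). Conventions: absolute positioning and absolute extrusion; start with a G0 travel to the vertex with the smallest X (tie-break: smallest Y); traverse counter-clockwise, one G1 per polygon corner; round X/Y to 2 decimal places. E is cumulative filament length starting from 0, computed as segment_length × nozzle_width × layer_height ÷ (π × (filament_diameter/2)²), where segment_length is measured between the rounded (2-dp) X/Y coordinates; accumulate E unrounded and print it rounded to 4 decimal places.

At z = 3.2 mm: the cube is present — its section is the full 11×14 rectangle; the r=7.5 cylinder at (14, -0.5) contributes a regular 6-gon of circumradius 7.5; the cube at (5.5, 12) is present — its section is the full 26.5×25.5 rectangle; Merging all regions: the regions partially overlap (shared area 25.87 mm²), so overlapping operands fuse into one piece — 1 connected region; (whole slice rotated 10° about Z — lengths, areas and connectivity unchanged). The outline is a single polygon with 14 vertices. Extrusion per mm of travel: 0.6 × 0.2 / (π × 0.875²) = 0.049890. Accumulating E over each segment gives final E = 8.2900.

G0 X-2.43 Y13.79 Z3.20
G1 X0.00 Y0.00 E0.6986
G1 X6.69 Y1.18 E1.0375
G1 X6.49 Y0.64 E1.0662
G1 X11.31 Y-5.11 E1.4406
G1 X18.70 Y-3.81 E1.8149
G1 X21.26 Y3.24 E2.1891
G1 X16.44 Y8.99 E2.5634
G1 X9.79 Y7.81 E2.9004
G1 X8.75 Y13.73 E3.2003
G1 X29.43 Y17.37 E4.2478
G1 X25.00 Y42.49 E5.5204
G1 X-1.10 Y37.89 E6.8426
G1 X2.99 Y14.74 E8.0155
G1 X-2.43 Y13.79 E8.2900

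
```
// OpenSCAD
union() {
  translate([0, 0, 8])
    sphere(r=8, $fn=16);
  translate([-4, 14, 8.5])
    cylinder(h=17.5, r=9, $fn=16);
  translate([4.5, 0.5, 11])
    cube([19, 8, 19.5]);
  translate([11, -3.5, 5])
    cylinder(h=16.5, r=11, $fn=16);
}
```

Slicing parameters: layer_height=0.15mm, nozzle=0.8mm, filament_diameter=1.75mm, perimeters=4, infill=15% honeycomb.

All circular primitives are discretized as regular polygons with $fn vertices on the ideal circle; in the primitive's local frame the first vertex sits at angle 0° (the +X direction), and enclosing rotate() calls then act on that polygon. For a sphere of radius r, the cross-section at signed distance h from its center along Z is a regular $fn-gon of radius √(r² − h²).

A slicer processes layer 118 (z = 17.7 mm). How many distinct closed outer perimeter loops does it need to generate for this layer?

At z = 17.7 mm: the sphere is absent (|z−center|=9.700 > r=8); the cylinder at (-4, 14): section is a regular 16-gon, circumradius r=9; the cube at (4.5, 0.5) is present — its section is the full 19×8 rectangle; the r=11 cylinder at (11, -3.5) contributes a regular 16-gon of circumradius 11; Combining (union): the regions partially overlap (shared area 90.27 mm²), so overlapping operands fuse into one piece — 2 connected regions. The result has 2 disconnected regions.

2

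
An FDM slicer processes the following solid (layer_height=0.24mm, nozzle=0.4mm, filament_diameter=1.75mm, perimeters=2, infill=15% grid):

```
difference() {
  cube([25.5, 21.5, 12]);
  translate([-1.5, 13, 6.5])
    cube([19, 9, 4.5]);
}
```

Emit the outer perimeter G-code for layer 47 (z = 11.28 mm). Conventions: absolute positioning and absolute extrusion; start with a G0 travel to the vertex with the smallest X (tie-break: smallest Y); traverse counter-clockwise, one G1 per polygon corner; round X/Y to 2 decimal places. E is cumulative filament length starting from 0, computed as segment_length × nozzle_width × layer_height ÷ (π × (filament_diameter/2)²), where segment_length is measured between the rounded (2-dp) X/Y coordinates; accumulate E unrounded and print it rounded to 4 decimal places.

G0 X0.00 Y0.00 Z11.28
G1 X25.50 Y0.00 E1.0178
G1 X25.50 Y21.50 E1.8759
G1 X0.00 Y21.50 E2.8936
G1 X0.00 Y0.00 E3.7517

At z = 11.28 mm: the cube (footprint 25.5×21.5) is included at this height; the cube at (-1.5, 13) does not reach this height (z outside [6.5, 11]); Taking the first minus the rest: none of the subtracted shapes is present at this height, so the 25.5×21.5 cube is unchanged — 1 connected region. The outline is a single polygon with 4 vertices. Extrusion per mm of travel: 0.4 × 0.24 / (π × 0.875²) = 0.039912. Accumulating E over each segment gives final E = 3.7517.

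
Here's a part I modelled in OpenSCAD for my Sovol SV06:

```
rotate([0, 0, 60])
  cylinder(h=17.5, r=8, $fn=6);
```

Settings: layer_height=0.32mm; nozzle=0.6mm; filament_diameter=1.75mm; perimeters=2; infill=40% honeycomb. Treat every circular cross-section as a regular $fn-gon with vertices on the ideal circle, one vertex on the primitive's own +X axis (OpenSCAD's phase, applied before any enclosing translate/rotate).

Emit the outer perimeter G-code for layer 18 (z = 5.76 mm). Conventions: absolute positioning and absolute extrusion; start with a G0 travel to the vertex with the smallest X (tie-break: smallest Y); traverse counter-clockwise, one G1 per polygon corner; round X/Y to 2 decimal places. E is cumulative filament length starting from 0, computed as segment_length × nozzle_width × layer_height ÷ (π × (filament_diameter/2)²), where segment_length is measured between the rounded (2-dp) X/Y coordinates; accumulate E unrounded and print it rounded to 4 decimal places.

G0 X-8.00 Y0.00 Z5.76
G1 X-4.00 Y-6.93 E0.6387
G1 X4.00 Y-6.93 E1.2773
G1 X8.00 Y0.00 E1.9160
G1 X4.00 Y6.93 E2.5548
G1 X-4.00 Y6.93 E3.1933
G1 X-8.00 Y0.00 E3.8321

At z = 5.76 mm: the cylinder: section is a regular 6-gon, circumradius r=8; (rotated 60° about Z; rotation is an isometry so areas/perimeters/island counts are preserved). The outline is a single polygon with 6 vertices. Extrusion per mm of travel: 0.6 × 0.32 / (π × 0.875²) = 0.079824. Accumulating E over each segment gives final E = 3.8321.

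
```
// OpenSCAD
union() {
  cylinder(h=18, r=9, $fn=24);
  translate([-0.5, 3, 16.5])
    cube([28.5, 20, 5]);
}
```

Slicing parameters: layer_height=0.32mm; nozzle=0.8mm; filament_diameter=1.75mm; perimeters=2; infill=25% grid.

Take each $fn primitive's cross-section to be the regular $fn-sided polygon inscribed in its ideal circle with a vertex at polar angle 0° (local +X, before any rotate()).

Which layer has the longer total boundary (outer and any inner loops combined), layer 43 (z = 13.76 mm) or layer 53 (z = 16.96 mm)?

Layer 43 (z = 13.76): the r=9 cylinder contributes a regular 24-gon of circumradius 9 (perimeter = 2·24·9.000·sin(180°/24) = 56.39 mm); the cube at (-0.5, 3) does not reach this height (z outside [16.5, 21.5]); Taking the union: only the r=9 cylinder is present, so the union is just that shape — boundary = 56.39 mm. So its perimeter = 56.39 mm. Layer 53 (z = 16.96): the cylinder: section is a regular 24-gon, circumradius r=9 (perimeter = 2·24·9.000·sin(180°/24) = 56.39 mm); the cube at (-0.5, 3) (footprint 28.5×20) is included at this height (perimeter 97.00 mm); Merging all regions: the regions partially overlap (shared area 39.53 mm²), so the edge portions inside another operand are dropped and the merged outline is re-measured after clipping — boundary = 127.01 mm. So its perimeter = 127.01 mm. Layer 53 is larger (127.01 vs 56.39 mm).

layer 53 (z = 16.96 mm)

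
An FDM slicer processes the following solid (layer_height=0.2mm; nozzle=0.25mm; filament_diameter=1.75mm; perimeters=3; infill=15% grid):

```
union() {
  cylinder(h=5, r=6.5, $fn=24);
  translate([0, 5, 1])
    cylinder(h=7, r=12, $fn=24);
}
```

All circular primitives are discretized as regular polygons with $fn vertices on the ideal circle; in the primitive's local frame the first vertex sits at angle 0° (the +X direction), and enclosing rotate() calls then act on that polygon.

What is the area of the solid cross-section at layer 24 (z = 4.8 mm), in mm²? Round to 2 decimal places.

447.24 mm²

At z = 4.8 mm: the r=6.5 cylinder contributes a regular 24-gon of circumradius 6.5 (area = (24/2)·6.500²·sin(360°/24) = 131.22 mm²); the cylinder at (0, 5): section is a regular 24-gon, circumradius r=12 (area = (24/2)·12.000²·sin(360°/24) = 447.24 mm²); Taking the union: the r=6.5 cylinder lies entirely inside the r=12 cylinder at (0, 5), so the union is just the r=12 cylinder at (0, 5) — area = 447.24 mm². Overall, the cross-section is a single solid region. Net area = 447.24 mm².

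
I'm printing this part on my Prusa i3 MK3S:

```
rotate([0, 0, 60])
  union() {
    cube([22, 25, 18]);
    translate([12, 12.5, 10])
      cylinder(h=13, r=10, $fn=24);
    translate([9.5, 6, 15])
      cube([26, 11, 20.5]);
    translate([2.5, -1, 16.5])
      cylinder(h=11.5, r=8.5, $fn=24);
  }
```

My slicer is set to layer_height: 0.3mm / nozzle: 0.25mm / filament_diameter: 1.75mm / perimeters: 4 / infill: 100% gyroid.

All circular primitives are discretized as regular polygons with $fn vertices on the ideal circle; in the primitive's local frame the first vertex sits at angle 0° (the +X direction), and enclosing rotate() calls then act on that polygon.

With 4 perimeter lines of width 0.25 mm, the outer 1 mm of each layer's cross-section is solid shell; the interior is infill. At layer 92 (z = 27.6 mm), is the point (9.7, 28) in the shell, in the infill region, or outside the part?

At z = 27.6 mm: the cube is absent (z outside [0, 18]); the cylinder at (12, 12.5) does not reach this height (z outside [10, 23]); the 26×11 cube at (9.5, 6) contributes its full rectangle; the r=8.5 cylinder at (2.5, -1) contributes a regular 24-gon of circumradius 8.5; Merging all regions: the 2 present regions are separate (no shared area or edge), so areas and boundary lengths simply add and each stays a separate island — 2 connected regions; (whole slice rotated 60° about Z — lengths, areas and connectivity unchanged). Overall, the cross-section has 2 separate islands. Undo the 60° rotation: the query point maps to (29.099, 5.600) in the un-rotated model frame. The nearest boundary edge runs (35.50, 6.00)→(9.50, 6.00); distance from the point to it = 0.40 mm. The point is not inside any of the regions above, so it lies outside the cross-section (0.40 mm from the nearest boundary).

outside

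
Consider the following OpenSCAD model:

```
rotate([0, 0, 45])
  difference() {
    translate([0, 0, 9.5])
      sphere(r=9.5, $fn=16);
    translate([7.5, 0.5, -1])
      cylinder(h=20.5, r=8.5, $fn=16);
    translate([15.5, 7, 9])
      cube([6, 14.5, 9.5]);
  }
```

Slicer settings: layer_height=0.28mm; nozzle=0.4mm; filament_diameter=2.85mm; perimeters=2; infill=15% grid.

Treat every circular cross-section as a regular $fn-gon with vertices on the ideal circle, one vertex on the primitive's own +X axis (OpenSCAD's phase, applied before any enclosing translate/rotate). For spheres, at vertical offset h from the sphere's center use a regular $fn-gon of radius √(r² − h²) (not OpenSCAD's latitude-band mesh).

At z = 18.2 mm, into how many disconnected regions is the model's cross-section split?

1

At z = 18.2 mm: the sphere: section is a regular 16-gon, circumradius = √(r²−h²) = √(9.5²−8.7²) = 3.816; the r=8.5 cylinder at (7.5, 0.5) gives a regular 16-gon of circumradius 8.5 (constant along its height); the cube at (15.5, 7) (footprint 6×14.5) is included at this height; Subtracting the remaining from the first: starting from the r=9.5 sphere, the r=8.5 cylinder at (7.5, 0.5) partially overlaps it — only the 26.71 mm² overlap (of its 221.19 mm²) is removed, clipping the outline; the 6×14.5 cube at (15.5, 7) misses the remaining region (no effect) — 1 connected region; (whole slice rotated 45° about Z — lengths, areas and connectivity unchanged). The result has 1 disconnected region.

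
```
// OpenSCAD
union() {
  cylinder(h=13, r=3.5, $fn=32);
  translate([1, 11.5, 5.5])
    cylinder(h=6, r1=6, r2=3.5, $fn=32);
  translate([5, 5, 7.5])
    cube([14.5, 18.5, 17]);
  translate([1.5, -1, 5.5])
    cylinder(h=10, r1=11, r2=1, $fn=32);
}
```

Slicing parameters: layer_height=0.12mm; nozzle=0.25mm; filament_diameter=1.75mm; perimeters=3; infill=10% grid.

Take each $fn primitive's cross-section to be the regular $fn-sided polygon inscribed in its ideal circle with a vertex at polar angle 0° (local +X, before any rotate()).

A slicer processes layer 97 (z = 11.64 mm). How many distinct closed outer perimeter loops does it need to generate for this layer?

2

At z = 11.64 mm: the r=3.5 cylinder gives a regular 32-gon of circumradius 3.5 (constant along its height); the cone at (1, 11.5) is absent (z outside [5.5, 11.5]); the cube at (5, 5) is present — its section is the full 14.5×18.5 rectangle; the cone at (1.5, -1): at t=0.614 of its height the radius interpolates to r₁+(r₂−r₁)t = 4.860, giving a regular 32-gon of that circumradius; Merging all regions: the regions partially overlap (shared area 36.50 mm²), so overlapping operands fuse into one piece — 2 connected regions. The result has 2 disconnected regions.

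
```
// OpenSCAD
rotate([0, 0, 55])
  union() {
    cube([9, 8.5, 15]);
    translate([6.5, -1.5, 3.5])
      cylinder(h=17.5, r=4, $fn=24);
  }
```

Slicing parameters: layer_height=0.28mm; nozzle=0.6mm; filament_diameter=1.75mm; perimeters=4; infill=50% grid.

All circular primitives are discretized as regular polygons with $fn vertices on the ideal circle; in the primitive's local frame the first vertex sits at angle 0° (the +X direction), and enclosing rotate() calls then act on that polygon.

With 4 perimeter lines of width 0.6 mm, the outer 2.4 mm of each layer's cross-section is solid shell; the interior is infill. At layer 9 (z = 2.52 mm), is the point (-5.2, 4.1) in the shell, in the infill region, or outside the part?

shell

At z = 2.52 mm: the cube (footprint 9×8.5) is included at this height; the cylinder at (6.5, -1.5) is absent (z outside [3.5, 21]); Merging all regions: only the 9×8.5 cube is present, so the union is just that shape — 1 connected region; (rotated 55° about Z; rotation is an isometry so areas/perimeters/island counts are preserved). Overall, the cross-section is a single solid region. Undo the 55° rotation: the query point maps to (0.376, 6.611) in the un-rotated model frame. The nearest boundary edge runs (0.00, 8.50)→(0.00, 0.00); distance from the point to it = 0.38 mm. The point is inside the cross-section, 0.38 mm from the nearest boundary — within the 2.4 mm shell band (4 × 0.6).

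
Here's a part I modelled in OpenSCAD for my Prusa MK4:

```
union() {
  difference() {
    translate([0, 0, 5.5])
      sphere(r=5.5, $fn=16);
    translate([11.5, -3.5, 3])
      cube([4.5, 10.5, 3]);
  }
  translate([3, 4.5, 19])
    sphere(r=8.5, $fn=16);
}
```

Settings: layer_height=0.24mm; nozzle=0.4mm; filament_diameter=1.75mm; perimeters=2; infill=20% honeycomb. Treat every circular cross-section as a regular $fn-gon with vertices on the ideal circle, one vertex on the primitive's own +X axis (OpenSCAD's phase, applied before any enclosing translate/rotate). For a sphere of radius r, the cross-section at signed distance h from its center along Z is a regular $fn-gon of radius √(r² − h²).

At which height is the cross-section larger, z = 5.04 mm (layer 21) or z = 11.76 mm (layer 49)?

Layer 21 (z = 5.04): the sphere: section is a regular 16-gon, circumradius = √(r²−h²) = √(5.5²−0.46²) = 5.481 (area = (16/2)·5.481²·sin(360°/16) = 91.96 mm²); the 4.5×10.5 cube at (11.5, -3.5) contributes its full rectangle (area 47.25 mm²); After the difference (first − rest): starting from the r=5.5 sphere (91.96 mm²), the 4.5×10.5 cube at (11.5, -3.5) misses the remaining region (no effect) — area = 91.96 mm²; the sphere at (3, 4.5) is absent (|z−center|=13.960 > r=8.5); Taking the union: only the result so far is present, so the union is just that shape — area = 91.96 mm². So its area = 91.96 mm². Layer 49 (z = 11.76): the sphere is absent (|z−center|=6.260 > r=5.5); the cube at (11.5, -3.5) does not reach this height (z outside [3, 6]); Subtracting the remaining from the first: the first operand is absent here, so nothing remains; the r=8.5 sphere at (3, 4.5) slices to a regular 16-gon of circumradius 4.453 (√(r²−h²) with h=7.24 from center) (area = (16/2)·4.453²·sin(360°/16) = 60.72 mm²); Merging all regions: only the r=8.5 sphere at (3, 4.5) is present, so the union is just that shape — area = 60.72 mm². So its area = 60.72 mm². Layer 21 is larger (91.96 vs 60.72 mm²).

layer 21 (z = 5.04 mm)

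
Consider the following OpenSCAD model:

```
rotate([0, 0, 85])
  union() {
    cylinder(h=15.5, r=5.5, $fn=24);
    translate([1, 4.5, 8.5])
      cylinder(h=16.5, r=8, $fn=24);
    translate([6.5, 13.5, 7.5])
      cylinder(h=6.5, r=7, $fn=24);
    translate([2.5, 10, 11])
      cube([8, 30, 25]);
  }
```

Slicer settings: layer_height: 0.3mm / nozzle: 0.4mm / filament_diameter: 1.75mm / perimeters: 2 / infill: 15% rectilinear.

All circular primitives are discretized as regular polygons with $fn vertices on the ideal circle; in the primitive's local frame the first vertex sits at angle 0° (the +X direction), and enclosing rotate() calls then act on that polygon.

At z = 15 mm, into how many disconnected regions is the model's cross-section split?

1

At z = 15 mm: the cylinder: section is a regular 24-gon, circumradius r=5.5; the cylinder at (1, 4.5): section is a regular 24-gon, circumradius r=8; the cylinder at (6.5, 13.5) does not reach this height (z outside [7.5, 14]); the 8×30 cube at (2.5, 10) contributes its full rectangle; Combining (union): the regions partially overlap (shared area 82.12 mm²), so overlapping operands fuse into one piece — 1 connected region; (rotated 85° about Z; rotation is an isometry so areas/perimeters/island counts are preserved). The result has 1 disconnected region.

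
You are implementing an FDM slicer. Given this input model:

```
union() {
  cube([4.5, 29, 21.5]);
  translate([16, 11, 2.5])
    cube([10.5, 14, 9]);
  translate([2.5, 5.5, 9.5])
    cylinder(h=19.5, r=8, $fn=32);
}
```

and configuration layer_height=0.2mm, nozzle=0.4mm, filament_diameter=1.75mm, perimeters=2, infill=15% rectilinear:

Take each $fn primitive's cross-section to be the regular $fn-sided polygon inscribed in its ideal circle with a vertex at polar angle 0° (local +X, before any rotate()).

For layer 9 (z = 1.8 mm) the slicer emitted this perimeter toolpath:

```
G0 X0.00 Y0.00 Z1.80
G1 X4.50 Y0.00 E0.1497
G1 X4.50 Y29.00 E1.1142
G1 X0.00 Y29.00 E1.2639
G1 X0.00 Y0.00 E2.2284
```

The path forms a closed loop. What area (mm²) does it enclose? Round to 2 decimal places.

Apply the shoelace formula to the sequence of (X, Y) vertices; enclosed area = 130.50 mm².

130.50 mm²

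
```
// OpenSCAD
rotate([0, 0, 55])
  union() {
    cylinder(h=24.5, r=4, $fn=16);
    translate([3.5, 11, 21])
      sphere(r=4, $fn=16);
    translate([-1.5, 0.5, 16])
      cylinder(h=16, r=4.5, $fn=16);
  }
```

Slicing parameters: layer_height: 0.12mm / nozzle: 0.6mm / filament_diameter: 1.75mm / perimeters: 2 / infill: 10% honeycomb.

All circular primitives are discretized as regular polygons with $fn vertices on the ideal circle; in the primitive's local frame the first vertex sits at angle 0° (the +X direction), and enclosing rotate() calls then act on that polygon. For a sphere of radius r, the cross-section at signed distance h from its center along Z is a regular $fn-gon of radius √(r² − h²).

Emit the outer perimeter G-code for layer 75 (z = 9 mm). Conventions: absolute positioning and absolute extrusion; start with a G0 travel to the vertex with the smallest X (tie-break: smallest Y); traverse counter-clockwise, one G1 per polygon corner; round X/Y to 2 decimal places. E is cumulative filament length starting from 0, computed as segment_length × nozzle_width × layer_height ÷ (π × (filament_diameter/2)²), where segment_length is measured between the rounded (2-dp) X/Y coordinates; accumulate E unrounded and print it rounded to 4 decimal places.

At z = 9 mm: the r=4 cylinder gives a regular 16-gon of circumradius 4 (constant along its height); the sphere at (3.5, 11) is not intersected at this z (|z−center|=12.000 > r=4); the cylinder at (-1.5, 0.5) is absent (z outside [16, 32]); Merging all regions: only the r=4 cylinder is present, so the union is just that shape — 1 connected region; (rotated 55° about Z; rotation is an isometry so areas/perimeters/island counts are preserved). The outline is a single polygon with 16 vertices. Extrusion per mm of travel: 0.6 × 0.12 / (π × 0.875²) = 0.029934. Accumulating E over each segment gives final E = 0.7477.

G0 X-3.94 Y-0.69 Z9.00
G1 X-3.37 Y-2.15 E0.0469
G1 X-2.29 Y-3.28 E0.0937
G1 X-0.87 Y-3.91 E0.1402
G1 X0.69 Y-3.94 E0.1869
G1 X2.15 Y-3.37 E0.2338
G1 X3.28 Y-2.29 E0.2806
G1 X3.91 Y-0.87 E0.3271
G1 X3.94 Y0.69 E0.3738
G1 X3.37 Y2.15 E0.4207
G1 X2.29 Y3.28 E0.4675
G1 X0.87 Y3.91 E0.5140
G1 X-0.69 Y3.94 E0.5607
G1 X-2.15 Y3.37 E0.6077
G1 X-3.28 Y2.29 E0.6545
G1 X-3.91 Y0.87 E0.7010
G1 X-3.94 Y-0.69 E0.7477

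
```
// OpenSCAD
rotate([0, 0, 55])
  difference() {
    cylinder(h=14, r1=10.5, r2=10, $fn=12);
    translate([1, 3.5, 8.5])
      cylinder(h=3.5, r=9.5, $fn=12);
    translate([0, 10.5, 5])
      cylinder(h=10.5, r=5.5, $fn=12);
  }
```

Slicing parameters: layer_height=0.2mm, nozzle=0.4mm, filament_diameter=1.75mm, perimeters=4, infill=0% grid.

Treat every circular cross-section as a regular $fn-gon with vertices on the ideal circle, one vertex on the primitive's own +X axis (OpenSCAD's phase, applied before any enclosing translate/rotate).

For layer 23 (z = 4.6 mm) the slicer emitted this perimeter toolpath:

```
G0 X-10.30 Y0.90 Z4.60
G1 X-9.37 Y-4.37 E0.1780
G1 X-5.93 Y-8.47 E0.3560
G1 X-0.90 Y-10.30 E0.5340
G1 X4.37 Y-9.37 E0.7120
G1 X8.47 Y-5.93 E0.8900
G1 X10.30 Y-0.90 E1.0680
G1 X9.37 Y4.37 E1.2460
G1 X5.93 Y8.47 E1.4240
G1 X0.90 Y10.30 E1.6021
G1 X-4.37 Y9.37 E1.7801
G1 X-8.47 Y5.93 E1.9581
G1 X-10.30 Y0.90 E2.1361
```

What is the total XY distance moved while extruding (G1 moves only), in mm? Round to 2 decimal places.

64.22 mm

Sum the Euclidean lengths of each G1 segment: total = 64.22 mm.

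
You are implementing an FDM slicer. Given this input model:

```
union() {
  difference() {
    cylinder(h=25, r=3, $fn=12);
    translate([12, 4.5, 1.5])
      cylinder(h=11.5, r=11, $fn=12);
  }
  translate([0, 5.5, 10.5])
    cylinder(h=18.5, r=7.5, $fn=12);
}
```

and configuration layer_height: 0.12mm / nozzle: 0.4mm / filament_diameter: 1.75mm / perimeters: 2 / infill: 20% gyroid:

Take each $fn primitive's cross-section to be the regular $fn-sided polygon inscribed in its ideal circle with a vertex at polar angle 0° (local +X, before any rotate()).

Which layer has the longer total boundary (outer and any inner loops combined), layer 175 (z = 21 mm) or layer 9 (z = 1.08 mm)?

layer 175 (z = 21 mm)

Layer 175 (z = 21): the r=3 cylinder contributes a regular 12-gon of circumradius 3 (perimeter = 2·12·3.000·sin(180°/12) = 18.63 mm); the cylinder at (12, 4.5) is absent (z outside [1.5, 13]); Taking the first minus the rest: none of the subtracted shapes is present at this height, so the r=3 cylinder is unchanged — boundary = 18.63 mm; the cylinder at (0, 5.5): section is a regular 12-gon, circumradius r=7.5 (perimeter = 2·12·7.500·sin(180°/12) = 46.59 mm); Taking the union: the regions partially overlap (shared area 22.68 mm²), so the edge portions inside another operand are dropped and the merged outline is re-measured after clipping — boundary = 47.74 mm. So its perimeter = 47.74 mm. Layer 9 (z = 1.08): the r=3 cylinder gives a regular 12-gon of circumradius 3 (constant along its height) (perimeter = 2·12·3.000·sin(180°/12) = 18.63 mm); the cylinder at (12, 4.5) is absent (z outside [1.5, 13]); Taking the first minus the rest: none of the subtracted shapes is present at this height, so the r=3 cylinder is unchanged — boundary = 18.63 mm; the cylinder at (0, 5.5) is absent (z outside [10.5, 29]); Taking the union: only the result so far is present, so the union is just that shape — boundary = 18.63 mm. So its perimeter = 18.63 mm. Layer 175 is larger (47.74 vs 18.63 mm).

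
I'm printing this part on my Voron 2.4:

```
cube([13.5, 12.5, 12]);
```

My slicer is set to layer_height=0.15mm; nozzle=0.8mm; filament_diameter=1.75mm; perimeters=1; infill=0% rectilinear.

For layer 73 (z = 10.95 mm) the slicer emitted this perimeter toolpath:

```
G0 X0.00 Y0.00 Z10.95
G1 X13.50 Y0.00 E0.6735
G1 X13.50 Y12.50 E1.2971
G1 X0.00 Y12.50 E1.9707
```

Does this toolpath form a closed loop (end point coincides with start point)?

Start point (G0): (0.00, 0.00). End point (last G1): the path does not return to the start — open.

no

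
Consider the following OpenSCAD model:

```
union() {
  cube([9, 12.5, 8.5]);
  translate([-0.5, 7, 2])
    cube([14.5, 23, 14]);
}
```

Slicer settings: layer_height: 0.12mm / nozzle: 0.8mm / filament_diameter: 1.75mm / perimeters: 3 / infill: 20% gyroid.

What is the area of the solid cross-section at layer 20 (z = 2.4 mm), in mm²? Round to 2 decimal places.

At z = 2.4 mm: the 9×12.5 cube contributes its full rectangle (area 112.50 mm²); the cube at (-0.5, 7) is present — its section is the full 14.5×23 rectangle (area 333.50 mm²); Merging all regions: the regions partially overlap — summed areas 446.00 mm² minus the doubly-counted overlap 49.50 mm² gives 396.50 mm² — area = 396.50 mm². Overall, the cross-section is a single solid region. Net area = 396.50 mm².

396.50 mm²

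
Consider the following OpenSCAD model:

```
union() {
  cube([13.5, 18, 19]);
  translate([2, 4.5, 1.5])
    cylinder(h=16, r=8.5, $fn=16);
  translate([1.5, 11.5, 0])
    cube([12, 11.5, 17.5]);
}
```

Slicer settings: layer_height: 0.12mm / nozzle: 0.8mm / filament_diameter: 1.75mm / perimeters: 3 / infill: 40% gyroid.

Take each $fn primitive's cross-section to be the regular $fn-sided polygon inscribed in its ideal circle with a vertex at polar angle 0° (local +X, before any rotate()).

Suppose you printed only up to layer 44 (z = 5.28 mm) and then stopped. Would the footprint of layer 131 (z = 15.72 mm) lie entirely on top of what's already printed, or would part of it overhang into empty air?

Compare the two slices. At z = 5.28: the cube (footprint 13.5×18) is included at this height (area 243.00 mm²); the r=8.5 cylinder at (2, 4.5) contributes a regular 16-gon of circumradius 8.5 (area = (16/2)·8.500²·sin(360°/16) = 221.19 mm²); the cube at (1.5, 11.5) (footprint 12×11.5) is included at this height (area 138.00 mm²); Merging all regions: the regions partially overlap — summed areas 602.19 mm² minus the doubly-counted overlap 194.77 mm² gives 407.42 mm² — area = 407.42 mm². At z = 15.72: the 13.5×18 cube contributes its full rectangle (area 243.00 mm²); the r=8.5 cylinder at (2, 4.5) gives a regular 16-gon of circumradius 8.5 (constant along its height) (area = (16/2)·8.500²·sin(360°/16) = 221.19 mm²); the 12×11.5 cube at (1.5, 11.5) contributes its full rectangle (area 138.00 mm²); Taking the union: the regions partially overlap — summed areas 602.19 mm² minus the doubly-counted overlap 194.77 mm² gives 407.42 mm² — area = 407.42 mm². Checking containment: the cross-section at z = 15.72 is a subset of the cross-section at z = 5.28.

entirely on top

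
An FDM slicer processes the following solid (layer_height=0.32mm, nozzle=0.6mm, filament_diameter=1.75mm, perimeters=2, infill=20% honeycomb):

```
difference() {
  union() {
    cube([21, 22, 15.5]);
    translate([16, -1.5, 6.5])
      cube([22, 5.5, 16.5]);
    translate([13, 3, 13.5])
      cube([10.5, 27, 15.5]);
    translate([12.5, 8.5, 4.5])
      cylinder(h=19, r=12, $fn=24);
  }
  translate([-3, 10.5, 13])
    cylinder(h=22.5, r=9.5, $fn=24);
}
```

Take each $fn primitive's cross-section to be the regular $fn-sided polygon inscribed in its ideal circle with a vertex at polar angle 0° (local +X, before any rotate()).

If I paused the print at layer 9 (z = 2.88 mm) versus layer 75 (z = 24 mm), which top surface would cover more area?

Layer 9 (z = 2.88): the 21×22 cube contributes its full rectangle (area 462.00 mm²); the cube at (16, -1.5) is not intersected at this z (z outside [6.5, 23]); the cube at (13, 3) is absent (z outside [13.5, 29]); the cylinder at (12.5, 8.5) is absent (z outside [4.5, 23.5]); Merging all regions: only the 21×22 cube is present, so the union is just that shape — area = 462.00 mm²; the cylinder at (-3, 10.5) is absent (z outside [13, 35.5]); After the difference (first − rest): none of the subtracted shapes is present at this height, so the result so far is unchanged — area = 462.00 mm². So its area = 462.00 mm². Layer 75 (z = 24): the cube is absent (z outside [0, 15.5]); the cube at (16, -1.5) does not reach this height (z outside [6.5, 23]); the cube at (13, 3) (footprint 10.5×27) is included at this height (area 283.50 mm²); the cylinder at (12.5, 8.5) is not intersected at this z (z outside [4.5, 23.5]); Taking the union: only the 10.5×27 cube at (13, 3) is present, so the union is just that shape — area = 283.50 mm²; the r=9.5 cylinder at (-3, 10.5) contributes a regular 24-gon of circumradius 9.5 (area = (24/2)·9.500²·sin(360°/24) = 280.30 mm²); After the difference (first − rest): starting from that combined region (283.50 mm²), the r=9.5 cylinder at (-3, 10.5) misses the remaining region (no effect) — area = 283.50 mm². So its area = 283.50 mm². Layer 9 is larger (462.00 vs 283.50 mm²).

layer 9 (z = 2.88 mm)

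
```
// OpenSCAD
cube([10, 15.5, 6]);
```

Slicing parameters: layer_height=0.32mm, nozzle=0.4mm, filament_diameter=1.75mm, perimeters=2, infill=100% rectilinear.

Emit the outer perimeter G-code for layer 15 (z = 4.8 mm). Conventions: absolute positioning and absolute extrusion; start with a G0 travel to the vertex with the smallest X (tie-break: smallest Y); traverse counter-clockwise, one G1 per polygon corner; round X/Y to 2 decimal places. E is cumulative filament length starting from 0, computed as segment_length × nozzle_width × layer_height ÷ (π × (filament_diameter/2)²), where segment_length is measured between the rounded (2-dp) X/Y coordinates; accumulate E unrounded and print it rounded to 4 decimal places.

G0 X0.00 Y0.00 Z4.80
G1 X10.00 Y0.00 E0.5322
G1 X10.00 Y15.50 E1.3570
G1 X0.00 Y15.50 E1.8892
G1 X0.00 Y0.00 E2.7140

At z = 4.8 mm: the cube is present — its section is the full 10×15.5 rectangle. The outline is a single polygon with 4 vertices. Extrusion per mm of travel: 0.4 × 0.32 / (π × 0.875²) = 0.053216. Accumulating E over each segment gives final E = 2.7140.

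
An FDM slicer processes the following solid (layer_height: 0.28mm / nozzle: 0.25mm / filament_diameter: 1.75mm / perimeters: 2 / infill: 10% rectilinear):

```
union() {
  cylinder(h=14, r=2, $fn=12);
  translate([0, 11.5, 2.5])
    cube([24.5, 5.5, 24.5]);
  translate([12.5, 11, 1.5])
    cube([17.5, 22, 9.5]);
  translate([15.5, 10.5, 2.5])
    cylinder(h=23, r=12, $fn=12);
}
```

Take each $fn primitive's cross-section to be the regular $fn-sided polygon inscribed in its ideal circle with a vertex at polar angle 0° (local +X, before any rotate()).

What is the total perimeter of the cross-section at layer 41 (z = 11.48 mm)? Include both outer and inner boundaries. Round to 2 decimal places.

At z = 11.48 mm: the cylinder: section is a regular 12-gon, circumradius r=2 (perimeter = 2·12·2.000·sin(180°/12) = 12.42 mm); the cube at (0, 11.5) is present — its section is the full 24.5×5.5 rectangle (perimeter 60.00 mm); the cube at (12.5, 11) is absent (z outside [1.5, 11]); the r=12 cylinder at (15.5, 10.5) contributes a regular 12-gon of circumradius 12 (perimeter = 2·12·12.000·sin(180°/12) = 74.54 mm); Taking the union: the regions partially overlap (shared area 109.88 mm²), so the edge portions inside another operand are dropped and the merged outline is re-measured after clipping — boundary = 95.96 mm. Overall, the cross-section has 2 separate islands. Total boundary length (outer) = 95.96 mm.

95.96 mm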